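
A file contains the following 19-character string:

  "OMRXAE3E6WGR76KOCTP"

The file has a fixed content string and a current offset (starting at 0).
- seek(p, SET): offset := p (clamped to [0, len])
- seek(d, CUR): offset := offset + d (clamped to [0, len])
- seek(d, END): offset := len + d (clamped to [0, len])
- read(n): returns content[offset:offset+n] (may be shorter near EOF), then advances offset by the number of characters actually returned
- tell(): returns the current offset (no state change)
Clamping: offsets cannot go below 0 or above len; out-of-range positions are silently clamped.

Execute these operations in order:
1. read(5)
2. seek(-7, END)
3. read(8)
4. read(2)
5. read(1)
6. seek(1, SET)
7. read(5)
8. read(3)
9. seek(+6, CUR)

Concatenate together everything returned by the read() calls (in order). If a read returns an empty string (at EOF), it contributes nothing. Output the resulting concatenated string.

After 1 (read(5)): returned 'OMRXA', offset=5
After 2 (seek(-7, END)): offset=12
After 3 (read(8)): returned '76KOCTP', offset=19
After 4 (read(2)): returned '', offset=19
After 5 (read(1)): returned '', offset=19
After 6 (seek(1, SET)): offset=1
After 7 (read(5)): returned 'MRXAE', offset=6
After 8 (read(3)): returned '3E6', offset=9
After 9 (seek(+6, CUR)): offset=15

Answer: OMRXA76KOCTPMRXAE3E6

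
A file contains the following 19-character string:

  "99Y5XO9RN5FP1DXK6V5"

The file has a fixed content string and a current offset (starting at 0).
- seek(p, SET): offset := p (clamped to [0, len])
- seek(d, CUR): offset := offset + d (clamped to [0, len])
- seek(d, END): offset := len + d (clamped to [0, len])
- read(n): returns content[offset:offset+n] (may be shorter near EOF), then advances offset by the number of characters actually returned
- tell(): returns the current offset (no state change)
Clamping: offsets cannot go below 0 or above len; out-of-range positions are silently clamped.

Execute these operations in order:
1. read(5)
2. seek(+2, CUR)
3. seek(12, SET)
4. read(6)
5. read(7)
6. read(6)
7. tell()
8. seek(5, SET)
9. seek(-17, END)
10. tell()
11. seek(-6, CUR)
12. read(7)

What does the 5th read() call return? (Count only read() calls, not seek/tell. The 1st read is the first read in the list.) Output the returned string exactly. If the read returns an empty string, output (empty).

Answer: 99Y5XO9

Derivation:
After 1 (read(5)): returned '99Y5X', offset=5
After 2 (seek(+2, CUR)): offset=7
After 3 (seek(12, SET)): offset=12
After 4 (read(6)): returned '1DXK6V', offset=18
After 5 (read(7)): returned '5', offset=19
After 6 (read(6)): returned '', offset=19
After 7 (tell()): offset=19
After 8 (seek(5, SET)): offset=5
After 9 (seek(-17, END)): offset=2
After 10 (tell()): offset=2
After 11 (seek(-6, CUR)): offset=0
After 12 (read(7)): returned '99Y5XO9', offset=7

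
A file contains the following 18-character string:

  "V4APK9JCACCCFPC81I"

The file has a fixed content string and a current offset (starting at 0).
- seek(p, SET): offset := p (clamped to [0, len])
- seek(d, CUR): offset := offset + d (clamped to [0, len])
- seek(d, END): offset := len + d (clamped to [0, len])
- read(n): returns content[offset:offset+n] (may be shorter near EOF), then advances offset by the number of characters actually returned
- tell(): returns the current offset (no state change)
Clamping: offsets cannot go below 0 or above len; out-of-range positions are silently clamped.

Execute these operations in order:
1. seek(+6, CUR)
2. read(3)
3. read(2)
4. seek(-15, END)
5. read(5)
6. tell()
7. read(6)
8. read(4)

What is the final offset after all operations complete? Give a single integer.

After 1 (seek(+6, CUR)): offset=6
After 2 (read(3)): returned 'JCA', offset=9
After 3 (read(2)): returned 'CC', offset=11
After 4 (seek(-15, END)): offset=3
After 5 (read(5)): returned 'PK9JC', offset=8
After 6 (tell()): offset=8
After 7 (read(6)): returned 'ACCCFP', offset=14
After 8 (read(4)): returned 'C81I', offset=18

Answer: 18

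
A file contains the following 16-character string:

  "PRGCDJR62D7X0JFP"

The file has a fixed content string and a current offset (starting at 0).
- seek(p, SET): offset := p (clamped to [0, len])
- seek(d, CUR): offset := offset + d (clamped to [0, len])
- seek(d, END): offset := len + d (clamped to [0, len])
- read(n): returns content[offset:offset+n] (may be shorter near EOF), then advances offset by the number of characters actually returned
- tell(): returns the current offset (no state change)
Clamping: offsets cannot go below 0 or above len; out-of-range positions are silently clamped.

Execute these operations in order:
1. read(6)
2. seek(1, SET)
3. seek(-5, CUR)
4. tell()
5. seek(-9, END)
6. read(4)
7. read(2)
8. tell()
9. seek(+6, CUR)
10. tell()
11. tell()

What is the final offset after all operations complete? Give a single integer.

Answer: 16

Derivation:
After 1 (read(6)): returned 'PRGCDJ', offset=6
After 2 (seek(1, SET)): offset=1
After 3 (seek(-5, CUR)): offset=0
After 4 (tell()): offset=0
After 5 (seek(-9, END)): offset=7
After 6 (read(4)): returned '62D7', offset=11
After 7 (read(2)): returned 'X0', offset=13
After 8 (tell()): offset=13
After 9 (seek(+6, CUR)): offset=16
After 10 (tell()): offset=16
After 11 (tell()): offset=16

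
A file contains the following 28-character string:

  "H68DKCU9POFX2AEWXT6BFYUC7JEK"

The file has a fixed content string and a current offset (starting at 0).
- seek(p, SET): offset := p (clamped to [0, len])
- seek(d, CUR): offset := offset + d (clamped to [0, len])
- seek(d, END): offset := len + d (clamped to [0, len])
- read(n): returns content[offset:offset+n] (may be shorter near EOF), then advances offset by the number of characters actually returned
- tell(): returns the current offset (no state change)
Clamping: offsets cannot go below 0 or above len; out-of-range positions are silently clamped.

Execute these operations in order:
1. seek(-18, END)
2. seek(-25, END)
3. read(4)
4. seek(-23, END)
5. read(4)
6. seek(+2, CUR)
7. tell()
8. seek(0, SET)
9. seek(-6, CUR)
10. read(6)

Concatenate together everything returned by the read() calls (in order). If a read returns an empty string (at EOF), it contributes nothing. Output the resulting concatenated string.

After 1 (seek(-18, END)): offset=10
After 2 (seek(-25, END)): offset=3
After 3 (read(4)): returned 'DKCU', offset=7
After 4 (seek(-23, END)): offset=5
After 5 (read(4)): returned 'CU9P', offset=9
After 6 (seek(+2, CUR)): offset=11
After 7 (tell()): offset=11
After 8 (seek(0, SET)): offset=0
After 9 (seek(-6, CUR)): offset=0
After 10 (read(6)): returned 'H68DKC', offset=6

Answer: DKCUCU9PH68DKC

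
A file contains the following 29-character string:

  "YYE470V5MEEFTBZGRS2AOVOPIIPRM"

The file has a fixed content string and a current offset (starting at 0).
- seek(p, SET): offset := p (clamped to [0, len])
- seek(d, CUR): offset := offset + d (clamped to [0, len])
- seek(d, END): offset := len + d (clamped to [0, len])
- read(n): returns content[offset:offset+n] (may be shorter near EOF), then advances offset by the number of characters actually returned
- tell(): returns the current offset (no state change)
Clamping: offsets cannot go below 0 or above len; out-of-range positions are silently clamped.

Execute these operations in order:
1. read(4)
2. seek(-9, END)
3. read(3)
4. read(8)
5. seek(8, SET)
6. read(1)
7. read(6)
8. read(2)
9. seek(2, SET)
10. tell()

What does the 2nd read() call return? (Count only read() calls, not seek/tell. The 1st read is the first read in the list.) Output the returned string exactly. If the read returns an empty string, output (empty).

After 1 (read(4)): returned 'YYE4', offset=4
After 2 (seek(-9, END)): offset=20
After 3 (read(3)): returned 'OVO', offset=23
After 4 (read(8)): returned 'PIIPRM', offset=29
After 5 (seek(8, SET)): offset=8
After 6 (read(1)): returned 'M', offset=9
After 7 (read(6)): returned 'EEFTBZ', offset=15
After 8 (read(2)): returned 'GR', offset=17
After 9 (seek(2, SET)): offset=2
After 10 (tell()): offset=2

Answer: OVO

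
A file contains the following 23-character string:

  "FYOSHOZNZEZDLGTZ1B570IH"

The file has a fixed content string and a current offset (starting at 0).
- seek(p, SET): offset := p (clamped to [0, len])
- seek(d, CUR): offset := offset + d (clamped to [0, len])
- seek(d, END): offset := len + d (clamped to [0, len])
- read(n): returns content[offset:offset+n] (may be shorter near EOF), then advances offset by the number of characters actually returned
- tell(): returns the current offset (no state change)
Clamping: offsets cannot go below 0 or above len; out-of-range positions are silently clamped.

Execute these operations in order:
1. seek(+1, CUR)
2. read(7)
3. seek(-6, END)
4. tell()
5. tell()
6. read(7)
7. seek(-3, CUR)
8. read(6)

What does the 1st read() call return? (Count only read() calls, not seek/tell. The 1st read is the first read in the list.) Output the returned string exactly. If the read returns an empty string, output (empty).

After 1 (seek(+1, CUR)): offset=1
After 2 (read(7)): returned 'YOSHOZN', offset=8
After 3 (seek(-6, END)): offset=17
After 4 (tell()): offset=17
After 5 (tell()): offset=17
After 6 (read(7)): returned 'B570IH', offset=23
After 7 (seek(-3, CUR)): offset=20
After 8 (read(6)): returned '0IH', offset=23

Answer: YOSHOZN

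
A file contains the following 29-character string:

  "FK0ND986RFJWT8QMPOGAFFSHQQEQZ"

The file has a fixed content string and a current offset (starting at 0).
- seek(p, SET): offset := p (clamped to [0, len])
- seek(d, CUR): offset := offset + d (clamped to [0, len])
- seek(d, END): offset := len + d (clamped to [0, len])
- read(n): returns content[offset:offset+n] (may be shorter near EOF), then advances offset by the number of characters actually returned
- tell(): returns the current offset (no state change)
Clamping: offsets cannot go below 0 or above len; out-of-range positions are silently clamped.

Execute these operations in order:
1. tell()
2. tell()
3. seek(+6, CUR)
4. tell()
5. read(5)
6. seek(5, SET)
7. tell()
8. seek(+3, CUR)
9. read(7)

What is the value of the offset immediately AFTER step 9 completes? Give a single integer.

Answer: 15

Derivation:
After 1 (tell()): offset=0
After 2 (tell()): offset=0
After 3 (seek(+6, CUR)): offset=6
After 4 (tell()): offset=6
After 5 (read(5)): returned '86RFJ', offset=11
After 6 (seek(5, SET)): offset=5
After 7 (tell()): offset=5
After 8 (seek(+3, CUR)): offset=8
After 9 (read(7)): returned 'RFJWT8Q', offset=15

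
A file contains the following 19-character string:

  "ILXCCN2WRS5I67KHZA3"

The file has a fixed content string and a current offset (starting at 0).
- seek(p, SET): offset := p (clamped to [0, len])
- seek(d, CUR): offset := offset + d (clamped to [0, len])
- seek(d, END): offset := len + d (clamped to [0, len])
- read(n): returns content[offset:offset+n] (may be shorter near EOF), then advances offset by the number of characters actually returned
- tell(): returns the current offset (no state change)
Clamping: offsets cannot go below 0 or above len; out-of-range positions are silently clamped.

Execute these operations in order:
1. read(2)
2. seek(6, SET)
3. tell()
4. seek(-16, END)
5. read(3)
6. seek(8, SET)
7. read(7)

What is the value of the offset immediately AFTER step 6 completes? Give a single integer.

Answer: 8

Derivation:
After 1 (read(2)): returned 'IL', offset=2
After 2 (seek(6, SET)): offset=6
After 3 (tell()): offset=6
After 4 (seek(-16, END)): offset=3
After 5 (read(3)): returned 'CCN', offset=6
After 6 (seek(8, SET)): offset=8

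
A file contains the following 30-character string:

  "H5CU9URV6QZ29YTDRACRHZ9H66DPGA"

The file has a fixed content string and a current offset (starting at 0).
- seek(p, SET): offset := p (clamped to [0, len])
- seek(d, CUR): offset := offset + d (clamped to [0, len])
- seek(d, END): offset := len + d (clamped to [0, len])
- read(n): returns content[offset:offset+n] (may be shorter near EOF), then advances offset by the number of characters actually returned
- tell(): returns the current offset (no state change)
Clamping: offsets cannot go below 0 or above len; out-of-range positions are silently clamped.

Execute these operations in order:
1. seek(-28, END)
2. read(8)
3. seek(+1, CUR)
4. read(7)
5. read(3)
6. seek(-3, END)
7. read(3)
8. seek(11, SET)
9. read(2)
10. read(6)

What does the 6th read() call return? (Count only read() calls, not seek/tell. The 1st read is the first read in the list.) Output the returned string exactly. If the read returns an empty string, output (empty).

Answer: YTDRAC

Derivation:
After 1 (seek(-28, END)): offset=2
After 2 (read(8)): returned 'CU9URV6Q', offset=10
After 3 (seek(+1, CUR)): offset=11
After 4 (read(7)): returned '29YTDRA', offset=18
After 5 (read(3)): returned 'CRH', offset=21
After 6 (seek(-3, END)): offset=27
After 7 (read(3)): returned 'PGA', offset=30
After 8 (seek(11, SET)): offset=11
After 9 (read(2)): returned '29', offset=13
After 10 (read(6)): returned 'YTDRAC', offset=19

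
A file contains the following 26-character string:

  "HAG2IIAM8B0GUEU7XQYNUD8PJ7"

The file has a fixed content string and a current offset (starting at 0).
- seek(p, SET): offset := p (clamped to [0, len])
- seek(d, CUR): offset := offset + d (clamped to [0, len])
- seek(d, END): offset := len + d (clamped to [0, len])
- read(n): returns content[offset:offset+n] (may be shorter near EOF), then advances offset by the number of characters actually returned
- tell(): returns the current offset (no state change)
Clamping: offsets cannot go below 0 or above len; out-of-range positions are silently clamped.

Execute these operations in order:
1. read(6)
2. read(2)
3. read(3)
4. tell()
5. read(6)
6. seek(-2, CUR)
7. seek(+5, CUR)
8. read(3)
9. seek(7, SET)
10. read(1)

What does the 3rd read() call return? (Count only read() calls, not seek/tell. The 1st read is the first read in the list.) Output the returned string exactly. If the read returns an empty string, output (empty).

After 1 (read(6)): returned 'HAG2II', offset=6
After 2 (read(2)): returned 'AM', offset=8
After 3 (read(3)): returned '8B0', offset=11
After 4 (tell()): offset=11
After 5 (read(6)): returned 'GUEU7X', offset=17
After 6 (seek(-2, CUR)): offset=15
After 7 (seek(+5, CUR)): offset=20
After 8 (read(3)): returned 'UD8', offset=23
After 9 (seek(7, SET)): offset=7
After 10 (read(1)): returned 'M', offset=8

Answer: 8B0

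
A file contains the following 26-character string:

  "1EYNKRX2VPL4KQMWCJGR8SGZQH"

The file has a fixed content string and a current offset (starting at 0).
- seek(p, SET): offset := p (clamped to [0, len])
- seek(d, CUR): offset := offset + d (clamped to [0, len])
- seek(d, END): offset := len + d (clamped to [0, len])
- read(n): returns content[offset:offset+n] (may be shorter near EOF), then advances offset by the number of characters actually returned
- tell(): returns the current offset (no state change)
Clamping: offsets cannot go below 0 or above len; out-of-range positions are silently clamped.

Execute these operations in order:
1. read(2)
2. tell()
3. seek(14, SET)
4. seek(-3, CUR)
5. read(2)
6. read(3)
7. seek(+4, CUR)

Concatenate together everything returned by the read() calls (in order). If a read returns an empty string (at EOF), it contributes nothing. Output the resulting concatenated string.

Answer: 1E4KQMW

Derivation:
After 1 (read(2)): returned '1E', offset=2
After 2 (tell()): offset=2
After 3 (seek(14, SET)): offset=14
After 4 (seek(-3, CUR)): offset=11
After 5 (read(2)): returned '4K', offset=13
After 6 (read(3)): returned 'QMW', offset=16
After 7 (seek(+4, CUR)): offset=20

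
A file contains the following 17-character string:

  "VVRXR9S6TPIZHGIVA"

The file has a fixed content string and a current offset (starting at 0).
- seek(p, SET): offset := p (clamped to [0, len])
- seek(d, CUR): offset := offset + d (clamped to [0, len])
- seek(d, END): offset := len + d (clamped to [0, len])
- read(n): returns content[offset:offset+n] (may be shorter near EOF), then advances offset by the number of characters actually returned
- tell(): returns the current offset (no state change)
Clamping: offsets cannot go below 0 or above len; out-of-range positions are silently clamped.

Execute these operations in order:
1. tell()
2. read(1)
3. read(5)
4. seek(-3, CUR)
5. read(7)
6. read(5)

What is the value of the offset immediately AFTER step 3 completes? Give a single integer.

Answer: 6

Derivation:
After 1 (tell()): offset=0
After 2 (read(1)): returned 'V', offset=1
After 3 (read(5)): returned 'VRXR9', offset=6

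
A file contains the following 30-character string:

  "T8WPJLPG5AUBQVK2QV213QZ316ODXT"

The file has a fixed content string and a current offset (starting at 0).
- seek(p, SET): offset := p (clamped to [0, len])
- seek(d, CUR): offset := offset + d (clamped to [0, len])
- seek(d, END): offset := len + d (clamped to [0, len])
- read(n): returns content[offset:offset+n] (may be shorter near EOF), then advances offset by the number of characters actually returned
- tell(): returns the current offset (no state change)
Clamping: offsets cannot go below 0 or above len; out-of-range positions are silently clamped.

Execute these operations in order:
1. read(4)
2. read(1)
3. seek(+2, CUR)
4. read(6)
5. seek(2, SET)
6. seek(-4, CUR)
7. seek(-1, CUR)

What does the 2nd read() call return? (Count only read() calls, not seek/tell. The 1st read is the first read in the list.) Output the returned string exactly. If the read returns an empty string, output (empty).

After 1 (read(4)): returned 'T8WP', offset=4
After 2 (read(1)): returned 'J', offset=5
After 3 (seek(+2, CUR)): offset=7
After 4 (read(6)): returned 'G5AUBQ', offset=13
After 5 (seek(2, SET)): offset=2
After 6 (seek(-4, CUR)): offset=0
After 7 (seek(-1, CUR)): offset=0

Answer: J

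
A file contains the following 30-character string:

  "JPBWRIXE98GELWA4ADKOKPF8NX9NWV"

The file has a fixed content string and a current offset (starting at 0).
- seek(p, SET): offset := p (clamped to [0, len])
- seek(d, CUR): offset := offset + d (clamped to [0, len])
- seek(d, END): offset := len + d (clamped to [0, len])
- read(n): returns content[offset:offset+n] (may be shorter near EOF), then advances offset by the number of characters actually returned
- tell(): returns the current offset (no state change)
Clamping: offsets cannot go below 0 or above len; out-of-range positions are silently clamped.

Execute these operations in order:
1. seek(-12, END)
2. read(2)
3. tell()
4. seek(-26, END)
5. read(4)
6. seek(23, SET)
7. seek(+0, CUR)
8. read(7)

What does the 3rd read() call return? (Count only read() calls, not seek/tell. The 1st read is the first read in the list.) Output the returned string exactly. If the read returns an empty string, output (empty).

After 1 (seek(-12, END)): offset=18
After 2 (read(2)): returned 'KO', offset=20
After 3 (tell()): offset=20
After 4 (seek(-26, END)): offset=4
After 5 (read(4)): returned 'RIXE', offset=8
After 6 (seek(23, SET)): offset=23
After 7 (seek(+0, CUR)): offset=23
After 8 (read(7)): returned '8NX9NWV', offset=30

Answer: 8NX9NWV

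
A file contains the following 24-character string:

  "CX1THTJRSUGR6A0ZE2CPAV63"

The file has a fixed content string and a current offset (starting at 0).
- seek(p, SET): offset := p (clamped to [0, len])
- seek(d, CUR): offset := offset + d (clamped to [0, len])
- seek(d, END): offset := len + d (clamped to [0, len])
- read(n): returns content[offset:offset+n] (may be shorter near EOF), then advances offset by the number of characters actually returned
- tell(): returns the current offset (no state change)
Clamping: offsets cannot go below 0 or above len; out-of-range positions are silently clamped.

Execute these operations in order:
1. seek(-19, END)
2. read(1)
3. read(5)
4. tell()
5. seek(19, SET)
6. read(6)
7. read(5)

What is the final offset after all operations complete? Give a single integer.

Answer: 24

Derivation:
After 1 (seek(-19, END)): offset=5
After 2 (read(1)): returned 'T', offset=6
After 3 (read(5)): returned 'JRSUG', offset=11
After 4 (tell()): offset=11
After 5 (seek(19, SET)): offset=19
After 6 (read(6)): returned 'PAV63', offset=24
After 7 (read(5)): returned '', offset=24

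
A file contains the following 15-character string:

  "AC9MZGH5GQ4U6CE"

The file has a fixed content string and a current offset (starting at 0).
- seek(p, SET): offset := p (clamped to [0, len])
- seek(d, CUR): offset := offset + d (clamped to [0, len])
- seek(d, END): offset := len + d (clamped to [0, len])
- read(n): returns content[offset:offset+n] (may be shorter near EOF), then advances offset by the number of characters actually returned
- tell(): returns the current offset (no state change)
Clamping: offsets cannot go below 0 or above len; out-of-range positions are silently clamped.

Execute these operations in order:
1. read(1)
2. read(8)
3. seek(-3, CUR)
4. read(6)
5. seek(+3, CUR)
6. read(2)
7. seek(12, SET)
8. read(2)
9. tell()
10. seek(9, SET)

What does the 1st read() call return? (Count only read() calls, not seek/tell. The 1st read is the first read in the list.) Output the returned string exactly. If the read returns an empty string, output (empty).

Answer: A

Derivation:
After 1 (read(1)): returned 'A', offset=1
After 2 (read(8)): returned 'C9MZGH5G', offset=9
After 3 (seek(-3, CUR)): offset=6
After 4 (read(6)): returned 'H5GQ4U', offset=12
After 5 (seek(+3, CUR)): offset=15
After 6 (read(2)): returned '', offset=15
After 7 (seek(12, SET)): offset=12
After 8 (read(2)): returned '6C', offset=14
After 9 (tell()): offset=14
After 10 (seek(9, SET)): offset=9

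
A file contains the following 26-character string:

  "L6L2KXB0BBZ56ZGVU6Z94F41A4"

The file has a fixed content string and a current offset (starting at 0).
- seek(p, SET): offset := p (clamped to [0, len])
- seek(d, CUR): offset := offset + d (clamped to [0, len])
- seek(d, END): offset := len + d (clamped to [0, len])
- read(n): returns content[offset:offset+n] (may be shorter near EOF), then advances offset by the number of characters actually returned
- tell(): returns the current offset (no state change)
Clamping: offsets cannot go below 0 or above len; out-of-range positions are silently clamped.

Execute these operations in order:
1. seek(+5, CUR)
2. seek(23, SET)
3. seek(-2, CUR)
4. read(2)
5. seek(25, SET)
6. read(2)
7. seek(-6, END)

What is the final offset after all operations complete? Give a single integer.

Answer: 20

Derivation:
After 1 (seek(+5, CUR)): offset=5
After 2 (seek(23, SET)): offset=23
After 3 (seek(-2, CUR)): offset=21
After 4 (read(2)): returned 'F4', offset=23
After 5 (seek(25, SET)): offset=25
After 6 (read(2)): returned '4', offset=26
After 7 (seek(-6, END)): offset=20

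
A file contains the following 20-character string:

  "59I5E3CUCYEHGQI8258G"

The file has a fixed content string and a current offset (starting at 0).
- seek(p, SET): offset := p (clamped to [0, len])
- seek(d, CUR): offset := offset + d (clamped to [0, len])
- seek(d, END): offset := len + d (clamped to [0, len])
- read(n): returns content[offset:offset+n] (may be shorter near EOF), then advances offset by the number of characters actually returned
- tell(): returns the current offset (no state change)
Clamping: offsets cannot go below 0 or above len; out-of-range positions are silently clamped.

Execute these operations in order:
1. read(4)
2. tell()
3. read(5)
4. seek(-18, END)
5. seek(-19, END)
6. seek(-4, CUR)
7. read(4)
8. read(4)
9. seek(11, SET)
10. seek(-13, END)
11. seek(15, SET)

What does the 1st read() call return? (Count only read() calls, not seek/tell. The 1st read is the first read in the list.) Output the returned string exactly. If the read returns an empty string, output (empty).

After 1 (read(4)): returned '59I5', offset=4
After 2 (tell()): offset=4
After 3 (read(5)): returned 'E3CUC', offset=9
After 4 (seek(-18, END)): offset=2
After 5 (seek(-19, END)): offset=1
After 6 (seek(-4, CUR)): offset=0
After 7 (read(4)): returned '59I5', offset=4
After 8 (read(4)): returned 'E3CU', offset=8
After 9 (seek(11, SET)): offset=11
After 10 (seek(-13, END)): offset=7
After 11 (seek(15, SET)): offset=15

Answer: 59I5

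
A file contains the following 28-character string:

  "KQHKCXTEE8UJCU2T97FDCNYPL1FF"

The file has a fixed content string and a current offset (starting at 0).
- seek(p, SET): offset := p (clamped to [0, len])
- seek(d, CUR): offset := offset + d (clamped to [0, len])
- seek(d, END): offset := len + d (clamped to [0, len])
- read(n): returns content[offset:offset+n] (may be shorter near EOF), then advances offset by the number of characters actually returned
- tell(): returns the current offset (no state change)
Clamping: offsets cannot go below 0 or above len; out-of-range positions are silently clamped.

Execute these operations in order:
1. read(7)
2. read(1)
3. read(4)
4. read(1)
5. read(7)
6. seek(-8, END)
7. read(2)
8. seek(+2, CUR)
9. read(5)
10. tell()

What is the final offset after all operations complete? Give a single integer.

After 1 (read(7)): returned 'KQHKCXT', offset=7
After 2 (read(1)): returned 'E', offset=8
After 3 (read(4)): returned 'E8UJ', offset=12
After 4 (read(1)): returned 'C', offset=13
After 5 (read(7)): returned 'U2T97FD', offset=20
After 6 (seek(-8, END)): offset=20
After 7 (read(2)): returned 'CN', offset=22
After 8 (seek(+2, CUR)): offset=24
After 9 (read(5)): returned 'L1FF', offset=28
After 10 (tell()): offset=28

Answer: 28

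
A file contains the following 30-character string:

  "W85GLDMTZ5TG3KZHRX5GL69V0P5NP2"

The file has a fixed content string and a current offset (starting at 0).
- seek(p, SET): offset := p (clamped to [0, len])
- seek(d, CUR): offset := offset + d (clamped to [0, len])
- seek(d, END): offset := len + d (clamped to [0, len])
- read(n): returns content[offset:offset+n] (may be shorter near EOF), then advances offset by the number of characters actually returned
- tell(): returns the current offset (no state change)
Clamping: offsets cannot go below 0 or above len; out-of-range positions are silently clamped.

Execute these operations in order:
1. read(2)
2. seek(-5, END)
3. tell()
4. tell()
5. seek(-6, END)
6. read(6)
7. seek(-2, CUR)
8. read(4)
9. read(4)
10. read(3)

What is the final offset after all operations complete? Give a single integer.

After 1 (read(2)): returned 'W8', offset=2
After 2 (seek(-5, END)): offset=25
After 3 (tell()): offset=25
After 4 (tell()): offset=25
After 5 (seek(-6, END)): offset=24
After 6 (read(6)): returned '0P5NP2', offset=30
After 7 (seek(-2, CUR)): offset=28
After 8 (read(4)): returned 'P2', offset=30
After 9 (read(4)): returned '', offset=30
After 10 (read(3)): returned '', offset=30

Answer: 30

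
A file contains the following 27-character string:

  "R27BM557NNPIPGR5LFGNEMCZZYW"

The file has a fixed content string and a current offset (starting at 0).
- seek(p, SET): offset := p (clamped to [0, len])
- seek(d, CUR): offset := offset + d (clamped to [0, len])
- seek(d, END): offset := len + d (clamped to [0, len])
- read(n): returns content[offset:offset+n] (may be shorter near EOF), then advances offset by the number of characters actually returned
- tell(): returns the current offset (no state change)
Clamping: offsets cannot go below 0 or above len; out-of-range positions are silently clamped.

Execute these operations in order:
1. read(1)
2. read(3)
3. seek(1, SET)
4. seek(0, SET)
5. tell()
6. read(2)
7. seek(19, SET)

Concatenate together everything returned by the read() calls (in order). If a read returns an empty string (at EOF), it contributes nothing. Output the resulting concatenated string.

After 1 (read(1)): returned 'R', offset=1
After 2 (read(3)): returned '27B', offset=4
After 3 (seek(1, SET)): offset=1
After 4 (seek(0, SET)): offset=0
After 5 (tell()): offset=0
After 6 (read(2)): returned 'R2', offset=2
After 7 (seek(19, SET)): offset=19

Answer: R27BR2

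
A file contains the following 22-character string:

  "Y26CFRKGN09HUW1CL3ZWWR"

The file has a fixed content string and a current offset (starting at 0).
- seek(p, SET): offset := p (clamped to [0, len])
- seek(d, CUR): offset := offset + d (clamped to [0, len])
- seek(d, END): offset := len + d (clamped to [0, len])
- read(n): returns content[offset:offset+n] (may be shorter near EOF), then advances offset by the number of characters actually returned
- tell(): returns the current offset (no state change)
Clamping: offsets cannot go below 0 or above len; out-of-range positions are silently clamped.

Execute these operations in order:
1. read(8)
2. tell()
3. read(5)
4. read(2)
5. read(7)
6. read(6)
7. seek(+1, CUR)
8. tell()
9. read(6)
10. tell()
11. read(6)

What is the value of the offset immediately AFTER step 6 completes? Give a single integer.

Answer: 22

Derivation:
After 1 (read(8)): returned 'Y26CFRKG', offset=8
After 2 (tell()): offset=8
After 3 (read(5)): returned 'N09HU', offset=13
After 4 (read(2)): returned 'W1', offset=15
After 5 (read(7)): returned 'CL3ZWWR', offset=22
After 6 (read(6)): returned '', offset=22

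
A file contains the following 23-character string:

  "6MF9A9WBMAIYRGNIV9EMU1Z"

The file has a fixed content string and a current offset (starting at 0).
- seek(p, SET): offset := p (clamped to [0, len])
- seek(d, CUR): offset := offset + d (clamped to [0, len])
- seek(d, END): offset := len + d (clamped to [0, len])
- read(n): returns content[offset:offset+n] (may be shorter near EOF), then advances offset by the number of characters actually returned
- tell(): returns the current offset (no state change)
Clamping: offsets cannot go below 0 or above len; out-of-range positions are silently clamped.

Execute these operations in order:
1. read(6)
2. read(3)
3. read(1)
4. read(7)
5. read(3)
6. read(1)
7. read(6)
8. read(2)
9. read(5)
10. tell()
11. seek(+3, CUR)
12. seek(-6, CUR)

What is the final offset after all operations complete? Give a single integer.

Answer: 17

Derivation:
After 1 (read(6)): returned '6MF9A9', offset=6
After 2 (read(3)): returned 'WBM', offset=9
After 3 (read(1)): returned 'A', offset=10
After 4 (read(7)): returned 'IYRGNIV', offset=17
After 5 (read(3)): returned '9EM', offset=20
After 6 (read(1)): returned 'U', offset=21
After 7 (read(6)): returned '1Z', offset=23
After 8 (read(2)): returned '', offset=23
After 9 (read(5)): returned '', offset=23
After 10 (tell()): offset=23
After 11 (seek(+3, CUR)): offset=23
After 12 (seek(-6, CUR)): offset=17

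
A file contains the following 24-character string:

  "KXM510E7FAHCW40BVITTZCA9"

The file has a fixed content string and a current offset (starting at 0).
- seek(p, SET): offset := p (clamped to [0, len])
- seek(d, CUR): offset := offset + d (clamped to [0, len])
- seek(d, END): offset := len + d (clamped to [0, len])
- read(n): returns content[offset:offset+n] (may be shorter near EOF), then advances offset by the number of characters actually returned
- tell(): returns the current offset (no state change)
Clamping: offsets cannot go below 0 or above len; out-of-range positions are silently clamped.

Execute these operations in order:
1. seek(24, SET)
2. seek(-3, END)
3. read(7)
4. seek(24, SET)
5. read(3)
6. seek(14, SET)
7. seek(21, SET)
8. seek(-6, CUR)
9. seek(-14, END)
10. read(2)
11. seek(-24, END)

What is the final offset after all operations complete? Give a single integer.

After 1 (seek(24, SET)): offset=24
After 2 (seek(-3, END)): offset=21
After 3 (read(7)): returned 'CA9', offset=24
After 4 (seek(24, SET)): offset=24
After 5 (read(3)): returned '', offset=24
After 6 (seek(14, SET)): offset=14
After 7 (seek(21, SET)): offset=21
After 8 (seek(-6, CUR)): offset=15
After 9 (seek(-14, END)): offset=10
After 10 (read(2)): returned 'HC', offset=12
After 11 (seek(-24, END)): offset=0

Answer: 0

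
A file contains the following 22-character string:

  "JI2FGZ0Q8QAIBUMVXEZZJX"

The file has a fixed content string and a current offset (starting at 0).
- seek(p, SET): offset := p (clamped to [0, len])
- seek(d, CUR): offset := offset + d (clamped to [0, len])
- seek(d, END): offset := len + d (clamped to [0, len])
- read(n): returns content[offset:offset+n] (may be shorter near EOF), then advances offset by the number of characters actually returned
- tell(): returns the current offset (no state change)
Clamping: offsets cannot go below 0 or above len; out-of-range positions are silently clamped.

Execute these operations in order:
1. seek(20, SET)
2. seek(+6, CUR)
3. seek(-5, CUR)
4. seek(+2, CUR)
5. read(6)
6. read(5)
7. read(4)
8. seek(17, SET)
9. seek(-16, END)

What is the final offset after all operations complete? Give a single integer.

After 1 (seek(20, SET)): offset=20
After 2 (seek(+6, CUR)): offset=22
After 3 (seek(-5, CUR)): offset=17
After 4 (seek(+2, CUR)): offset=19
After 5 (read(6)): returned 'ZJX', offset=22
After 6 (read(5)): returned '', offset=22
After 7 (read(4)): returned '', offset=22
After 8 (seek(17, SET)): offset=17
After 9 (seek(-16, END)): offset=6

Answer: 6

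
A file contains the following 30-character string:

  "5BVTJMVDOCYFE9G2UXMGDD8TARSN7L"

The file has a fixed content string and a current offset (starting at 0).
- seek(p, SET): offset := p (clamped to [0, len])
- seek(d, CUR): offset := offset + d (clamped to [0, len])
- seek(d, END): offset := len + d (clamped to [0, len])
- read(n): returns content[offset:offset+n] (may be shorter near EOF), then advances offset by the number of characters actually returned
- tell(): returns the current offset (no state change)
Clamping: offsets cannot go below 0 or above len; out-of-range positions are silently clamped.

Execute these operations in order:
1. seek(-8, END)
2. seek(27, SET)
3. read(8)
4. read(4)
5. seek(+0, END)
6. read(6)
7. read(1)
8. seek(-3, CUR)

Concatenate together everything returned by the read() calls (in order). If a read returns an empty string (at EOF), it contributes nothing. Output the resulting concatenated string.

After 1 (seek(-8, END)): offset=22
After 2 (seek(27, SET)): offset=27
After 3 (read(8)): returned 'N7L', offset=30
After 4 (read(4)): returned '', offset=30
After 5 (seek(+0, END)): offset=30
After 6 (read(6)): returned '', offset=30
After 7 (read(1)): returned '', offset=30
After 8 (seek(-3, CUR)): offset=27

Answer: N7L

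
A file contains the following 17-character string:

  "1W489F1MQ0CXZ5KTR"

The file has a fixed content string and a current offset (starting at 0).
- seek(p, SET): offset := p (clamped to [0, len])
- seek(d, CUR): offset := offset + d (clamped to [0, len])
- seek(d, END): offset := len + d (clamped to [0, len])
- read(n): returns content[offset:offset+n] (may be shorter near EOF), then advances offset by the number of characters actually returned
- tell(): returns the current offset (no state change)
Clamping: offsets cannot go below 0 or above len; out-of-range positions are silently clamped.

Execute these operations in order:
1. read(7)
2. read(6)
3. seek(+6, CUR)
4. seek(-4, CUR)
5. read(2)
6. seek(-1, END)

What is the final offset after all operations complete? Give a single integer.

Answer: 16

Derivation:
After 1 (read(7)): returned '1W489F1', offset=7
After 2 (read(6)): returned 'MQ0CXZ', offset=13
After 3 (seek(+6, CUR)): offset=17
After 4 (seek(-4, CUR)): offset=13
After 5 (read(2)): returned '5K', offset=15
After 6 (seek(-1, END)): offset=16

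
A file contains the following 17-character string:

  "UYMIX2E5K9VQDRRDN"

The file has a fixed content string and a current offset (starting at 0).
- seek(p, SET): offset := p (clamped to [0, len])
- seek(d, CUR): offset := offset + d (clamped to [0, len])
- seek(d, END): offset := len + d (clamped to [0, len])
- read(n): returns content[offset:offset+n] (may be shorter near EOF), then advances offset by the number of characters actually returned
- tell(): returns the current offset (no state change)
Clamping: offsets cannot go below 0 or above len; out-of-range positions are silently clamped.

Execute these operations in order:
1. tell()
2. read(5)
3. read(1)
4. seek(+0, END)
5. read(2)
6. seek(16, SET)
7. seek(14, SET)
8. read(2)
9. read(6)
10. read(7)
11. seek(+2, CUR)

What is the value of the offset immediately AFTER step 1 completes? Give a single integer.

Answer: 0

Derivation:
After 1 (tell()): offset=0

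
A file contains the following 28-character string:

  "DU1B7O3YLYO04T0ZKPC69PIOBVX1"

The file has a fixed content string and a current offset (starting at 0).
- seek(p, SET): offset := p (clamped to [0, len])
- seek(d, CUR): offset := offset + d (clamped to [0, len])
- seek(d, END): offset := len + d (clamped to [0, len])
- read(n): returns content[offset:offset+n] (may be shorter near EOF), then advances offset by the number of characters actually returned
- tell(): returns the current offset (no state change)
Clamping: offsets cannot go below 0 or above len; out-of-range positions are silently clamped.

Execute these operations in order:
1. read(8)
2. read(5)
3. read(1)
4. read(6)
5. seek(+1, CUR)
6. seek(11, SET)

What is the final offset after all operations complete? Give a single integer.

After 1 (read(8)): returned 'DU1B7O3Y', offset=8
After 2 (read(5)): returned 'LYO04', offset=13
After 3 (read(1)): returned 'T', offset=14
After 4 (read(6)): returned '0ZKPC6', offset=20
After 5 (seek(+1, CUR)): offset=21
After 6 (seek(11, SET)): offset=11

Answer: 11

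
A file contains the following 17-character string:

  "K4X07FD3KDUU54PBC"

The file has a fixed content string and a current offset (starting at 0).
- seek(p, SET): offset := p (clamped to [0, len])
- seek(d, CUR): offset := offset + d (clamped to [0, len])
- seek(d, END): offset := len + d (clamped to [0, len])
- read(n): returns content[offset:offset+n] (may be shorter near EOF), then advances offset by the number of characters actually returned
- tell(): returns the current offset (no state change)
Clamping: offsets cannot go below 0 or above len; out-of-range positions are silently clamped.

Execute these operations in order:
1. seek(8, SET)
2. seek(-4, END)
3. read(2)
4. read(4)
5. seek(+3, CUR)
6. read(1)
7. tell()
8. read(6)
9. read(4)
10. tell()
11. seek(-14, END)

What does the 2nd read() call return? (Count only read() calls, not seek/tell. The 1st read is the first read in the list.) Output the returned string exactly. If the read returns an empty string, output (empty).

After 1 (seek(8, SET)): offset=8
After 2 (seek(-4, END)): offset=13
After 3 (read(2)): returned '4P', offset=15
After 4 (read(4)): returned 'BC', offset=17
After 5 (seek(+3, CUR)): offset=17
After 6 (read(1)): returned '', offset=17
After 7 (tell()): offset=17
After 8 (read(6)): returned '', offset=17
After 9 (read(4)): returned '', offset=17
After 10 (tell()): offset=17
After 11 (seek(-14, END)): offset=3

Answer: BC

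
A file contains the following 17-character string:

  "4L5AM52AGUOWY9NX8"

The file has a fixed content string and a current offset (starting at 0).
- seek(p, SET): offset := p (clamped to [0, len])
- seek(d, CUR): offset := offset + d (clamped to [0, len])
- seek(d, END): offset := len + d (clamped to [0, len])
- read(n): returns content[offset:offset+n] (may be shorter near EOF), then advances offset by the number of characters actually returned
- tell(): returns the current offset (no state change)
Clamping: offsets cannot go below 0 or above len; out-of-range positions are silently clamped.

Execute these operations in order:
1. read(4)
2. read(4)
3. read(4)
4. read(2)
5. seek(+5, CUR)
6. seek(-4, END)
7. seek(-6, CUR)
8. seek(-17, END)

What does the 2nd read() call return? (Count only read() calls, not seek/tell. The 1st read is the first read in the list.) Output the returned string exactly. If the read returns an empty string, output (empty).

After 1 (read(4)): returned '4L5A', offset=4
After 2 (read(4)): returned 'M52A', offset=8
After 3 (read(4)): returned 'GUOW', offset=12
After 4 (read(2)): returned 'Y9', offset=14
After 5 (seek(+5, CUR)): offset=17
After 6 (seek(-4, END)): offset=13
After 7 (seek(-6, CUR)): offset=7
After 8 (seek(-17, END)): offset=0

Answer: M52A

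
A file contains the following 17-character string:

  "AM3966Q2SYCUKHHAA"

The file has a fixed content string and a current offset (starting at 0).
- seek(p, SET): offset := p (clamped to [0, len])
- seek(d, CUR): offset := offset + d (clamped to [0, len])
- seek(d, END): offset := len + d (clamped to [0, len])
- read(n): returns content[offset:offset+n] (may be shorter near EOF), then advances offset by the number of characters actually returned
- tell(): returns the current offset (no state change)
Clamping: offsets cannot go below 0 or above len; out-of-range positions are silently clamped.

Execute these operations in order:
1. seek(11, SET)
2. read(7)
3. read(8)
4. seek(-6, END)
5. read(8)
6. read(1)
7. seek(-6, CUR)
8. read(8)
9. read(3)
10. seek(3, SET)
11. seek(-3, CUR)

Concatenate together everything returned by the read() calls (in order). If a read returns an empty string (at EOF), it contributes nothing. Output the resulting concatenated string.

Answer: UKHHAAUKHHAAUKHHAA

Derivation:
After 1 (seek(11, SET)): offset=11
After 2 (read(7)): returned 'UKHHAA', offset=17
After 3 (read(8)): returned '', offset=17
After 4 (seek(-6, END)): offset=11
After 5 (read(8)): returned 'UKHHAA', offset=17
After 6 (read(1)): returned '', offset=17
After 7 (seek(-6, CUR)): offset=11
After 8 (read(8)): returned 'UKHHAA', offset=17
After 9 (read(3)): returned '', offset=17
After 10 (seek(3, SET)): offset=3
After 11 (seek(-3, CUR)): offset=0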